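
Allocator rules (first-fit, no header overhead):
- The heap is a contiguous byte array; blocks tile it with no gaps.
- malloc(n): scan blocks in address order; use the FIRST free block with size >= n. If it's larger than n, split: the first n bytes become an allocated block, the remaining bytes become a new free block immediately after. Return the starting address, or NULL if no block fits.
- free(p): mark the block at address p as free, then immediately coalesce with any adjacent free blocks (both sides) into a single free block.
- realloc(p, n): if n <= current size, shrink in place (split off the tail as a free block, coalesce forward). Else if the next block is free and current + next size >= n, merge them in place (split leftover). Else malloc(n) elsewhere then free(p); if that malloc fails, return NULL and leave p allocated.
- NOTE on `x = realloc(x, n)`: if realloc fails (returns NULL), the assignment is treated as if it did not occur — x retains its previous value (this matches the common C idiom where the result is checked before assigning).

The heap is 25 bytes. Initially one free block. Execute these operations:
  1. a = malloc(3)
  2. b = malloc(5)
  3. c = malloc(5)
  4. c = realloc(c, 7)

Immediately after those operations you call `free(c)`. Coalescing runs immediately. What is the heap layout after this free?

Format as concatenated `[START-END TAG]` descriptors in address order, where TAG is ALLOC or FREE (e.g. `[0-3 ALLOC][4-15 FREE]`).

Answer: [0-2 ALLOC][3-7 ALLOC][8-24 FREE]

Derivation:
Op 1: a = malloc(3) -> a = 0; heap: [0-2 ALLOC][3-24 FREE]
Op 2: b = malloc(5) -> b = 3; heap: [0-2 ALLOC][3-7 ALLOC][8-24 FREE]
Op 3: c = malloc(5) -> c = 8; heap: [0-2 ALLOC][3-7 ALLOC][8-12 ALLOC][13-24 FREE]
Op 4: c = realloc(c, 7) -> c = 8; heap: [0-2 ALLOC][3-7 ALLOC][8-14 ALLOC][15-24 FREE]
free(c): c = 8 -> block [8-14 ALLOC]; mark free, coalesce with adjacent free neighbors -> [0-2 ALLOC][3-7 ALLOC][8-24 FREE]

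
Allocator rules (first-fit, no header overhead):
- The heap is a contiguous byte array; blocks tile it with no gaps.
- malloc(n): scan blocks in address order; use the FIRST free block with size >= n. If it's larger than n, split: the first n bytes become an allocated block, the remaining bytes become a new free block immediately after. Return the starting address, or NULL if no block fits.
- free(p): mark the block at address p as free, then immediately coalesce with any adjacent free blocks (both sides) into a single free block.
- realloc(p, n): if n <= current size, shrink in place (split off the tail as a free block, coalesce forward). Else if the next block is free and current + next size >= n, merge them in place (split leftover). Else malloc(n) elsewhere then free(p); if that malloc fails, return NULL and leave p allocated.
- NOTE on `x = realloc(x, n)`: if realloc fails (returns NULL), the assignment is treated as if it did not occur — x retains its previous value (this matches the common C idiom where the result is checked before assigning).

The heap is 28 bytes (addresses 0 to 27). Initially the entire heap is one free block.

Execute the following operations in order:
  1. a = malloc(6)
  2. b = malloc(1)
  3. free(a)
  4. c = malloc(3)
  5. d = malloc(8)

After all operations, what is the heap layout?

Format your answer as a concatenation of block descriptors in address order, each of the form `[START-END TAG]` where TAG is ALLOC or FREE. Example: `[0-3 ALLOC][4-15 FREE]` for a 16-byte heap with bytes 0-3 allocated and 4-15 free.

Op 1: a = malloc(6) -> a = 0; heap: [0-5 ALLOC][6-27 FREE]
Op 2: b = malloc(1) -> b = 6; heap: [0-5 ALLOC][6-6 ALLOC][7-27 FREE]
Op 3: free(a) -> (freed a); heap: [0-5 FREE][6-6 ALLOC][7-27 FREE]
Op 4: c = malloc(3) -> c = 0; heap: [0-2 ALLOC][3-5 FREE][6-6 ALLOC][7-27 FREE]
Op 5: d = malloc(8) -> d = 7; heap: [0-2 ALLOC][3-5 FREE][6-6 ALLOC][7-14 ALLOC][15-27 FREE]

Answer: [0-2 ALLOC][3-5 FREE][6-6 ALLOC][7-14 ALLOC][15-27 FREE]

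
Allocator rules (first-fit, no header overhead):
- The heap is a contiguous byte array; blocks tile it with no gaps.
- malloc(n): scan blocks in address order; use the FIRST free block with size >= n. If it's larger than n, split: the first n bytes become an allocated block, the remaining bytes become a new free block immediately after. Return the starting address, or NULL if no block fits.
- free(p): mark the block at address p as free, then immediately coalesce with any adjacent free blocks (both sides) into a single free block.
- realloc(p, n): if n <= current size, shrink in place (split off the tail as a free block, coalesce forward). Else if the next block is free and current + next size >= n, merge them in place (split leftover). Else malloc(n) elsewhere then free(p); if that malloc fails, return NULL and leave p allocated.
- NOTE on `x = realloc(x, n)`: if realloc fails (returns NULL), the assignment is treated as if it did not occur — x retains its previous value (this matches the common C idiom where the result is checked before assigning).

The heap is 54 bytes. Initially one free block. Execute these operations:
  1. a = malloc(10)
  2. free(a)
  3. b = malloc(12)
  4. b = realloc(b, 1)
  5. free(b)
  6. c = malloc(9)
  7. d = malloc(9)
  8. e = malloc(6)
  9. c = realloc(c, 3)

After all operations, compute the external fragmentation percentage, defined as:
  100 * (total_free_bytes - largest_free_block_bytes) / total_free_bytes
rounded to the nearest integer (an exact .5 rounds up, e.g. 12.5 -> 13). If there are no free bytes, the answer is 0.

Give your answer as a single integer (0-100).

Answer: 17

Derivation:
Op 1: a = malloc(10) -> a = 0; heap: [0-9 ALLOC][10-53 FREE]
Op 2: free(a) -> (freed a); heap: [0-53 FREE]
Op 3: b = malloc(12) -> b = 0; heap: [0-11 ALLOC][12-53 FREE]
Op 4: b = realloc(b, 1) -> b = 0; heap: [0-0 ALLOC][1-53 FREE]
Op 5: free(b) -> (freed b); heap: [0-53 FREE]
Op 6: c = malloc(9) -> c = 0; heap: [0-8 ALLOC][9-53 FREE]
Op 7: d = malloc(9) -> d = 9; heap: [0-8 ALLOC][9-17 ALLOC][18-53 FREE]
Op 8: e = malloc(6) -> e = 18; heap: [0-8 ALLOC][9-17 ALLOC][18-23 ALLOC][24-53 FREE]
Op 9: c = realloc(c, 3) -> c = 0; heap: [0-2 ALLOC][3-8 FREE][9-17 ALLOC][18-23 ALLOC][24-53 FREE]
Free blocks: [6 30] total_free=36 largest=30 -> 100*(36-30)/36 = 600/36 ≈ 16.667 -> rounds to 17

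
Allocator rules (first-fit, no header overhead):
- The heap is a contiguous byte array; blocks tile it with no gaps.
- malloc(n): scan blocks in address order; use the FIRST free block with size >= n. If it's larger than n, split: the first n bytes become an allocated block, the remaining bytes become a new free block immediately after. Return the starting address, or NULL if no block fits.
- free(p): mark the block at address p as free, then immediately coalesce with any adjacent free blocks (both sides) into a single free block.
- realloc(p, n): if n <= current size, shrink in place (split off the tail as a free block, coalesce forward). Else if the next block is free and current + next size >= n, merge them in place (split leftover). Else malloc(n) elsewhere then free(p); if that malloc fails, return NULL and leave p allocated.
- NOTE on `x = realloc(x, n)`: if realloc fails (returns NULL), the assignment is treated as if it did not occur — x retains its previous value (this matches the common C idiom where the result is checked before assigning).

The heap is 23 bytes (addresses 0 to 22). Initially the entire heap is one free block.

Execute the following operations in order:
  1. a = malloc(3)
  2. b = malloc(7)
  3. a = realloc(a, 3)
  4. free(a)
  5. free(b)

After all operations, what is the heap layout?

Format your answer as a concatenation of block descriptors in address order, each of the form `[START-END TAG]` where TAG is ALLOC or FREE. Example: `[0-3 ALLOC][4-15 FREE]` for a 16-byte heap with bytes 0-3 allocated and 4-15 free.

Op 1: a = malloc(3) -> a = 0; heap: [0-2 ALLOC][3-22 FREE]
Op 2: b = malloc(7) -> b = 3; heap: [0-2 ALLOC][3-9 ALLOC][10-22 FREE]
Op 3: a = realloc(a, 3) -> a = 0; heap: [0-2 ALLOC][3-9 ALLOC][10-22 FREE]
Op 4: free(a) -> (freed a); heap: [0-2 FREE][3-9 ALLOC][10-22 FREE]
Op 5: free(b) -> (freed b); heap: [0-22 FREE]

Answer: [0-22 FREE]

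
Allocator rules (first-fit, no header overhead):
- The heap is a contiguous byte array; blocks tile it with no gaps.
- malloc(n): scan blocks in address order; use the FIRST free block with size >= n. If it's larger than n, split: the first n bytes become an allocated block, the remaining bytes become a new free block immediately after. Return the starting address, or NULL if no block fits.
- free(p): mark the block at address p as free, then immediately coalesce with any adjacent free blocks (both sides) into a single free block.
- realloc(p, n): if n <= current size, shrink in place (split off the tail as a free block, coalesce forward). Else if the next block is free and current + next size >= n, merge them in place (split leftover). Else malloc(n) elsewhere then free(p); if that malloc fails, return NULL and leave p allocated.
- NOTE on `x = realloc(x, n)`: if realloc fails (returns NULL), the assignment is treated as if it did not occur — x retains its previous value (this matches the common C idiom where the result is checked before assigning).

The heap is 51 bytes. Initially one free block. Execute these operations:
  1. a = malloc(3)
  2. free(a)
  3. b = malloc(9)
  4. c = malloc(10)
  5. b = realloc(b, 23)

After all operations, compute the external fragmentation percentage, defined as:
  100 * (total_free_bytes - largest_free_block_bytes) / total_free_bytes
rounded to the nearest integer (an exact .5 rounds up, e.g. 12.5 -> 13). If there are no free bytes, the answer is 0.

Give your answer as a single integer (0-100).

Op 1: a = malloc(3) -> a = 0; heap: [0-2 ALLOC][3-50 FREE]
Op 2: free(a) -> (freed a); heap: [0-50 FREE]
Op 3: b = malloc(9) -> b = 0; heap: [0-8 ALLOC][9-50 FREE]
Op 4: c = malloc(10) -> c = 9; heap: [0-8 ALLOC][9-18 ALLOC][19-50 FREE]
Op 5: b = realloc(b, 23) -> b = 19; heap: [0-8 FREE][9-18 ALLOC][19-41 ALLOC][42-50 FREE]
Free blocks: [9 9] total_free=18 largest=9 -> 100*(18-9)/18 = 900/18 = 50

Answer: 50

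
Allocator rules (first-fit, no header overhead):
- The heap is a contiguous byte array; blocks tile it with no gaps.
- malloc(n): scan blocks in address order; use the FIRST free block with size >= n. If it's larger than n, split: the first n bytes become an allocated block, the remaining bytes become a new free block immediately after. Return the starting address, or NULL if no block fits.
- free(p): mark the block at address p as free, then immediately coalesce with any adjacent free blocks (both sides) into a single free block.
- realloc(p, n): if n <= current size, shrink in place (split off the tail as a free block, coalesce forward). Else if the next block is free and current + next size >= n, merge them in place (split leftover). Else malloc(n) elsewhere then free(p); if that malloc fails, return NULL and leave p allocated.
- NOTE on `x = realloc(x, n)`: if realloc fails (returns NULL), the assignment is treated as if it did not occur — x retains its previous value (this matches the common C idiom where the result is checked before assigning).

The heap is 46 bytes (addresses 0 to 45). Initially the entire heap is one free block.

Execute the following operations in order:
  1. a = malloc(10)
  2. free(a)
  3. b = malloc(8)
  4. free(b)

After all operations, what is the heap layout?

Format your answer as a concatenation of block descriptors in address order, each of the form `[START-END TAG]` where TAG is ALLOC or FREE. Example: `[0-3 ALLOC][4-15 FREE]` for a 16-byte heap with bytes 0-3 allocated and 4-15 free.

Op 1: a = malloc(10) -> a = 0; heap: [0-9 ALLOC][10-45 FREE]
Op 2: free(a) -> (freed a); heap: [0-45 FREE]
Op 3: b = malloc(8) -> b = 0; heap: [0-7 ALLOC][8-45 FREE]
Op 4: free(b) -> (freed b); heap: [0-45 FREE]

Answer: [0-45 FREE]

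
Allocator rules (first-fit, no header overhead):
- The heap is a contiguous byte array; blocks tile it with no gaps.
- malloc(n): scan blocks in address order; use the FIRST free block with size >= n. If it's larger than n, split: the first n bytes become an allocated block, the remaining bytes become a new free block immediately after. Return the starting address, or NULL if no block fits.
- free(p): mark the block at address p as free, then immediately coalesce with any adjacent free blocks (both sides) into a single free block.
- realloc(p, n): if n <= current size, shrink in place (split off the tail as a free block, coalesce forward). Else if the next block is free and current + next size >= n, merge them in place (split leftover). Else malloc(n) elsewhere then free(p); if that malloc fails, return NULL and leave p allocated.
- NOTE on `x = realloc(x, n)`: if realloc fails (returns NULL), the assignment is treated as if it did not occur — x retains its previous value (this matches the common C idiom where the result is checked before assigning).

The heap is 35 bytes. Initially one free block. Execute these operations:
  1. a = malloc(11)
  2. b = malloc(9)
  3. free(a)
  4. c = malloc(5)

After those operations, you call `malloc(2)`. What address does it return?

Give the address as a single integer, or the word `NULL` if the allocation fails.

Op 1: a = malloc(11) -> a = 0; heap: [0-10 ALLOC][11-34 FREE]
Op 2: b = malloc(9) -> b = 11; heap: [0-10 ALLOC][11-19 ALLOC][20-34 FREE]
Op 3: free(a) -> (freed a); heap: [0-10 FREE][11-19 ALLOC][20-34 FREE]
Op 4: c = malloc(5) -> c = 0; heap: [0-4 ALLOC][5-10 FREE][11-19 ALLOC][20-34 FREE]
malloc(2): first-fit scan over [0-4 ALLOC][5-10 FREE][11-19 ALLOC][20-34 FREE] -> 5

Answer: 5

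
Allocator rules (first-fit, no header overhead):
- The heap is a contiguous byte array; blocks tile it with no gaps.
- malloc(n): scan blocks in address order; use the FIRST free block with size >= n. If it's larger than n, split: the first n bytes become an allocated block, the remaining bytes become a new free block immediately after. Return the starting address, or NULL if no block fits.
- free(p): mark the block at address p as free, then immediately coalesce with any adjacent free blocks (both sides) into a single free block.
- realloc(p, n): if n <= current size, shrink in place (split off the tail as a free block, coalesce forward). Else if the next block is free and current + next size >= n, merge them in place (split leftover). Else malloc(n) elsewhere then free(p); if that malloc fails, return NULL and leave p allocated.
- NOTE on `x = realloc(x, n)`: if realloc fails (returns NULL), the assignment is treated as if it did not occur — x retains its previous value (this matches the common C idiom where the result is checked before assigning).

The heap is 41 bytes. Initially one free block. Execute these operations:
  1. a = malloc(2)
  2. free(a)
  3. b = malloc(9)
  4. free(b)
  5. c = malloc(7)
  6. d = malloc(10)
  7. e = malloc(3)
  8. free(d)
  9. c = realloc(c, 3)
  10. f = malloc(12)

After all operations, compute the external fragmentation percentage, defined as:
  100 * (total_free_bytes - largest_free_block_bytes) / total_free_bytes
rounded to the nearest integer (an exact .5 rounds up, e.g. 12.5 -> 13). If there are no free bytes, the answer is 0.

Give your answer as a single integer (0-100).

Op 1: a = malloc(2) -> a = 0; heap: [0-1 ALLOC][2-40 FREE]
Op 2: free(a) -> (freed a); heap: [0-40 FREE]
Op 3: b = malloc(9) -> b = 0; heap: [0-8 ALLOC][9-40 FREE]
Op 4: free(b) -> (freed b); heap: [0-40 FREE]
Op 5: c = malloc(7) -> c = 0; heap: [0-6 ALLOC][7-40 FREE]
Op 6: d = malloc(10) -> d = 7; heap: [0-6 ALLOC][7-16 ALLOC][17-40 FREE]
Op 7: e = malloc(3) -> e = 17; heap: [0-6 ALLOC][7-16 ALLOC][17-19 ALLOC][20-40 FREE]
Op 8: free(d) -> (freed d); heap: [0-6 ALLOC][7-16 FREE][17-19 ALLOC][20-40 FREE]
Op 9: c = realloc(c, 3) -> c = 0; heap: [0-2 ALLOC][3-16 FREE][17-19 ALLOC][20-40 FREE]
Op 10: f = malloc(12) -> f = 3; heap: [0-2 ALLOC][3-14 ALLOC][15-16 FREE][17-19 ALLOC][20-40 FREE]
Free blocks: [2 21] total_free=23 largest=21 -> 100*(23-21)/23 = 200/23 ≈ 8.696 -> rounds to 9

Answer: 9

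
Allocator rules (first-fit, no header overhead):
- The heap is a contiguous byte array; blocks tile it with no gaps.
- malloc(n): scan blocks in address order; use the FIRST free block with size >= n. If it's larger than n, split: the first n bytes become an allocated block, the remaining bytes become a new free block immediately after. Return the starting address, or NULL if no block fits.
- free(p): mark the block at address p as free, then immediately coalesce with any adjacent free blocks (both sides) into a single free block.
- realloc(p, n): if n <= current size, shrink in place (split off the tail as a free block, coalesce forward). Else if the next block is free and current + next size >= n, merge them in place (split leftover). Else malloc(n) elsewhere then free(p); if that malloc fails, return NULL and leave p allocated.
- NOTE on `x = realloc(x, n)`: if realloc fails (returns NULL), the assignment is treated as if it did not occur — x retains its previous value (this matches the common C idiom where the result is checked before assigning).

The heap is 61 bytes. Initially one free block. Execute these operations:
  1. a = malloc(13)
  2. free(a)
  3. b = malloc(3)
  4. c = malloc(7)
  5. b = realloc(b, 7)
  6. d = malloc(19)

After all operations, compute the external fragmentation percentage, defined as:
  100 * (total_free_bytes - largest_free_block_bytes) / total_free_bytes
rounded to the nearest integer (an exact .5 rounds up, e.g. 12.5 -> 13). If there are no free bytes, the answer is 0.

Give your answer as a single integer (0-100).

Answer: 11

Derivation:
Op 1: a = malloc(13) -> a = 0; heap: [0-12 ALLOC][13-60 FREE]
Op 2: free(a) -> (freed a); heap: [0-60 FREE]
Op 3: b = malloc(3) -> b = 0; heap: [0-2 ALLOC][3-60 FREE]
Op 4: c = malloc(7) -> c = 3; heap: [0-2 ALLOC][3-9 ALLOC][10-60 FREE]
Op 5: b = realloc(b, 7) -> b = 10; heap: [0-2 FREE][3-9 ALLOC][10-16 ALLOC][17-60 FREE]
Op 6: d = malloc(19) -> d = 17; heap: [0-2 FREE][3-9 ALLOC][10-16 ALLOC][17-35 ALLOC][36-60 FREE]
Free blocks: [3 25] total_free=28 largest=25 -> 100*(28-25)/28 = 300/28 ≈ 10.714 -> rounds to 11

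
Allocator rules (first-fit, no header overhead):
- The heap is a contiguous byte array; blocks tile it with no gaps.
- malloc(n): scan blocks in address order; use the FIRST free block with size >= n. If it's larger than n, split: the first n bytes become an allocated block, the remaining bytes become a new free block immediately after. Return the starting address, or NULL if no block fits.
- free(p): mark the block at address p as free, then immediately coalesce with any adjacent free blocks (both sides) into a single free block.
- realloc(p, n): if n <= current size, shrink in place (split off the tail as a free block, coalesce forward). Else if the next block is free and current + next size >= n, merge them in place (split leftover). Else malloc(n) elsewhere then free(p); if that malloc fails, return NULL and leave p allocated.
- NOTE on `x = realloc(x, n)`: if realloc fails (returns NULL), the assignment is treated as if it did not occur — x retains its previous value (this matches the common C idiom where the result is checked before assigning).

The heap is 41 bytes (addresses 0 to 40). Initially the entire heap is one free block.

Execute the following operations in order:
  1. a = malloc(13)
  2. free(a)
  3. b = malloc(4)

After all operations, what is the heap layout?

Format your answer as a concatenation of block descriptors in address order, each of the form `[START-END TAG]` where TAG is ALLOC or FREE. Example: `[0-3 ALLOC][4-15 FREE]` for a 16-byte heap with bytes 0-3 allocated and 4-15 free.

Op 1: a = malloc(13) -> a = 0; heap: [0-12 ALLOC][13-40 FREE]
Op 2: free(a) -> (freed a); heap: [0-40 FREE]
Op 3: b = malloc(4) -> b = 0; heap: [0-3 ALLOC][4-40 FREE]

Answer: [0-3 ALLOC][4-40 FREE]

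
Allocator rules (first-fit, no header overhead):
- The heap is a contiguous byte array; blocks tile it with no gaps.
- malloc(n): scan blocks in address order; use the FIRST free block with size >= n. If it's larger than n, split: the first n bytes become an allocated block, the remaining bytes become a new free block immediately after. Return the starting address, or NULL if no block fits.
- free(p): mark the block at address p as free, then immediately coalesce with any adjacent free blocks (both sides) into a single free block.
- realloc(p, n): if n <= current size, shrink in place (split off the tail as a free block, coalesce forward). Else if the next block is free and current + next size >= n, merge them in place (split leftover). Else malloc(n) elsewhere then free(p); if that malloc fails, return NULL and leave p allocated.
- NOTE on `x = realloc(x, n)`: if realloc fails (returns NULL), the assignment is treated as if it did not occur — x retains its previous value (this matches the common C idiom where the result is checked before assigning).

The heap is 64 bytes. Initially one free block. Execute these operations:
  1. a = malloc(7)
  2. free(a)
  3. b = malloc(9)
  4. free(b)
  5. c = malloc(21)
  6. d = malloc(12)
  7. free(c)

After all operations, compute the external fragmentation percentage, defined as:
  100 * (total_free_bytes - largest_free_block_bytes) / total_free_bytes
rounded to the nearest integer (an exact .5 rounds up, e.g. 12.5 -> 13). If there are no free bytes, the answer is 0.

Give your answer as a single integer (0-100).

Answer: 40

Derivation:
Op 1: a = malloc(7) -> a = 0; heap: [0-6 ALLOC][7-63 FREE]
Op 2: free(a) -> (freed a); heap: [0-63 FREE]
Op 3: b = malloc(9) -> b = 0; heap: [0-8 ALLOC][9-63 FREE]
Op 4: free(b) -> (freed b); heap: [0-63 FREE]
Op 5: c = malloc(21) -> c = 0; heap: [0-20 ALLOC][21-63 FREE]
Op 6: d = malloc(12) -> d = 21; heap: [0-20 ALLOC][21-32 ALLOC][33-63 FREE]
Op 7: free(c) -> (freed c); heap: [0-20 FREE][21-32 ALLOC][33-63 FREE]
Free blocks: [21 31] total_free=52 largest=31 -> 100*(52-31)/52 = 2100/52 ≈ 40.385 -> rounds to 40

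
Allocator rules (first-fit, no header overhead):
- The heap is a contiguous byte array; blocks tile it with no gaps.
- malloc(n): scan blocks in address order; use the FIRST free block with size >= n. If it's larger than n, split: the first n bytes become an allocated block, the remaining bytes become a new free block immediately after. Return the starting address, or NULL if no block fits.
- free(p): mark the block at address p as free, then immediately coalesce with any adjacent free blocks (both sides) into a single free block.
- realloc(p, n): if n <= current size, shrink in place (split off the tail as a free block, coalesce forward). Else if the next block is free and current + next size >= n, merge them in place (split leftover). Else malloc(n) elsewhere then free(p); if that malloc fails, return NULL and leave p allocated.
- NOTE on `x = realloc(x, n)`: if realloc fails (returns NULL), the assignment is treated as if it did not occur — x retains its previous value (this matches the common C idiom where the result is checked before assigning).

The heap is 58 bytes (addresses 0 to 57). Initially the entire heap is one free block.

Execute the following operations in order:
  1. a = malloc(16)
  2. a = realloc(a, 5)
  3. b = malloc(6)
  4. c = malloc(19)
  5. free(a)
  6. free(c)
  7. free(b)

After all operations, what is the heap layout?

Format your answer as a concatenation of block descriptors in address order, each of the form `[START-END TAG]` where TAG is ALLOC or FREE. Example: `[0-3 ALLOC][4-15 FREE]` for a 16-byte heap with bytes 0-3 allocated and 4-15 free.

Op 1: a = malloc(16) -> a = 0; heap: [0-15 ALLOC][16-57 FREE]
Op 2: a = realloc(a, 5) -> a = 0; heap: [0-4 ALLOC][5-57 FREE]
Op 3: b = malloc(6) -> b = 5; heap: [0-4 ALLOC][5-10 ALLOC][11-57 FREE]
Op 4: c = malloc(19) -> c = 11; heap: [0-4 ALLOC][5-10 ALLOC][11-29 ALLOC][30-57 FREE]
Op 5: free(a) -> (freed a); heap: [0-4 FREE][5-10 ALLOC][11-29 ALLOC][30-57 FREE]
Op 6: free(c) -> (freed c); heap: [0-4 FREE][5-10 ALLOC][11-57 FREE]
Op 7: free(b) -> (freed b); heap: [0-57 FREE]

Answer: [0-57 FREE]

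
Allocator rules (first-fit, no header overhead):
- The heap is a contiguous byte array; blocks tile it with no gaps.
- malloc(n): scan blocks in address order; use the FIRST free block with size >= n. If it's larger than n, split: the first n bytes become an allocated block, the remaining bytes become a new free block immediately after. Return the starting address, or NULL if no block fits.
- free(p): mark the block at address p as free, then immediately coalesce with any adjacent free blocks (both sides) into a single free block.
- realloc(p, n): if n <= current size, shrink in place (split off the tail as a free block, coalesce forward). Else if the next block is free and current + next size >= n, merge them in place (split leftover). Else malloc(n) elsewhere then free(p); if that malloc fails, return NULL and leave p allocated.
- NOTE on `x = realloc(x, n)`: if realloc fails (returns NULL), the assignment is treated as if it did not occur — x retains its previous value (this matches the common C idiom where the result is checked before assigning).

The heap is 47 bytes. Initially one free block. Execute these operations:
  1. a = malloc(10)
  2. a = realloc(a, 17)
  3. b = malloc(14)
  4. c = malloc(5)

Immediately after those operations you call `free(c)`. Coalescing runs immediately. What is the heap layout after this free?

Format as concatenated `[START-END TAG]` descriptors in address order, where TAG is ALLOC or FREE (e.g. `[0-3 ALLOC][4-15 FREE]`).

Op 1: a = malloc(10) -> a = 0; heap: [0-9 ALLOC][10-46 FREE]
Op 2: a = realloc(a, 17) -> a = 0; heap: [0-16 ALLOC][17-46 FREE]
Op 3: b = malloc(14) -> b = 17; heap: [0-16 ALLOC][17-30 ALLOC][31-46 FREE]
Op 4: c = malloc(5) -> c = 31; heap: [0-16 ALLOC][17-30 ALLOC][31-35 ALLOC][36-46 FREE]
free(c): c = 31 -> block [31-35 ALLOC]; mark free, coalesce with adjacent free neighbors -> [0-16 ALLOC][17-30 ALLOC][31-46 FREE]

Answer: [0-16 ALLOC][17-30 ALLOC][31-46 FREE]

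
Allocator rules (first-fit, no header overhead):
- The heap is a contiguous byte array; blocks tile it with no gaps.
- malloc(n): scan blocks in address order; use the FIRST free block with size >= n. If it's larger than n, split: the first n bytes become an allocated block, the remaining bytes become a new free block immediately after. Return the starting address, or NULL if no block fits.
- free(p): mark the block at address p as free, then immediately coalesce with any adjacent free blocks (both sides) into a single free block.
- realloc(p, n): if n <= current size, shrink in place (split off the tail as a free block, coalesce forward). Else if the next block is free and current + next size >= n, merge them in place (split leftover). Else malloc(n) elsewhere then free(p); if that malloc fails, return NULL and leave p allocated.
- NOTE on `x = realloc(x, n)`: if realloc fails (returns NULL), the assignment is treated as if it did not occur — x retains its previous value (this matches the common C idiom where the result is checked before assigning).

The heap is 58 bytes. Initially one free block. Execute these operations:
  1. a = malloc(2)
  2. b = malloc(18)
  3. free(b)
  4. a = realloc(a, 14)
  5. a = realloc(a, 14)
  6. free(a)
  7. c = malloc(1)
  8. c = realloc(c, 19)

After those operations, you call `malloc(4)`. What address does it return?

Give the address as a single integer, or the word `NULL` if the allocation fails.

Op 1: a = malloc(2) -> a = 0; heap: [0-1 ALLOC][2-57 FREE]
Op 2: b = malloc(18) -> b = 2; heap: [0-1 ALLOC][2-19 ALLOC][20-57 FREE]
Op 3: free(b) -> (freed b); heap: [0-1 ALLOC][2-57 FREE]
Op 4: a = realloc(a, 14) -> a = 0; heap: [0-13 ALLOC][14-57 FREE]
Op 5: a = realloc(a, 14) -> a = 0; heap: [0-13 ALLOC][14-57 FREE]
Op 6: free(a) -> (freed a); heap: [0-57 FREE]
Op 7: c = malloc(1) -> c = 0; heap: [0-0 ALLOC][1-57 FREE]
Op 8: c = realloc(c, 19) -> c = 0; heap: [0-18 ALLOC][19-57 FREE]
malloc(4): first-fit scan over [0-18 ALLOC][19-57 FREE] -> 19

Answer: 19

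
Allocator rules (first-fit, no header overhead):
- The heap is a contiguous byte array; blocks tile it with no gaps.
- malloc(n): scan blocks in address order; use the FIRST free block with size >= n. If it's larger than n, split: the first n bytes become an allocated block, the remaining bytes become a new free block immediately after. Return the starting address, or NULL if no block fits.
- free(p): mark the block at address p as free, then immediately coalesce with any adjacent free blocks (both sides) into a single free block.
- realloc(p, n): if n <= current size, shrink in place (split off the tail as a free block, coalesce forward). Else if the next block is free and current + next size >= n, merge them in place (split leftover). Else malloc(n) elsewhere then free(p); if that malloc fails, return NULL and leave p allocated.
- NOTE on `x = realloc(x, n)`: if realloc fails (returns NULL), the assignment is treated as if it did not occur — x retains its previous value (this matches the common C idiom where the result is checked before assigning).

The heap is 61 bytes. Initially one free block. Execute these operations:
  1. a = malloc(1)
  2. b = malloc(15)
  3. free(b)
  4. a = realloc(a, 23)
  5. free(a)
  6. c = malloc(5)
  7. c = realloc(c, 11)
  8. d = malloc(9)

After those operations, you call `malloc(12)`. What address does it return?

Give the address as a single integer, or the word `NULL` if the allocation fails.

Answer: 20

Derivation:
Op 1: a = malloc(1) -> a = 0; heap: [0-0 ALLOC][1-60 FREE]
Op 2: b = malloc(15) -> b = 1; heap: [0-0 ALLOC][1-15 ALLOC][16-60 FREE]
Op 3: free(b) -> (freed b); heap: [0-0 ALLOC][1-60 FREE]
Op 4: a = realloc(a, 23) -> a = 0; heap: [0-22 ALLOC][23-60 FREE]
Op 5: free(a) -> (freed a); heap: [0-60 FREE]
Op 6: c = malloc(5) -> c = 0; heap: [0-4 ALLOC][5-60 FREE]
Op 7: c = realloc(c, 11) -> c = 0; heap: [0-10 ALLOC][11-60 FREE]
Op 8: d = malloc(9) -> d = 11; heap: [0-10 ALLOC][11-19 ALLOC][20-60 FREE]
malloc(12): first-fit scan over [0-10 ALLOC][11-19 ALLOC][20-60 FREE] -> 20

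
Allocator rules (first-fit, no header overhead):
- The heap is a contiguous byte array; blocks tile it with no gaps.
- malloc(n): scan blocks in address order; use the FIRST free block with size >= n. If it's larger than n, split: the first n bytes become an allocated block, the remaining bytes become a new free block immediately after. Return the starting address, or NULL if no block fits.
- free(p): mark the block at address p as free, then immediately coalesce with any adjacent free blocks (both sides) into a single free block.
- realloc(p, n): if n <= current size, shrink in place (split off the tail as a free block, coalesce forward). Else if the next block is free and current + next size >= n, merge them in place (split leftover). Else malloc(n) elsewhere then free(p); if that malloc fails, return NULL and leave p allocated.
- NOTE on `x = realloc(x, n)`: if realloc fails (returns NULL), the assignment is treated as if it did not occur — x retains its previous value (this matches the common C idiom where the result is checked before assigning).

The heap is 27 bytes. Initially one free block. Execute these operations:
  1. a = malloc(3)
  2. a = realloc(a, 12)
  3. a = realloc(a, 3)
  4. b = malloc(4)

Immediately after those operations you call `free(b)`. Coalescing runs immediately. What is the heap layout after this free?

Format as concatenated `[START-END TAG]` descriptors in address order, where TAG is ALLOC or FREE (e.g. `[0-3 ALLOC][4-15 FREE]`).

Op 1: a = malloc(3) -> a = 0; heap: [0-2 ALLOC][3-26 FREE]
Op 2: a = realloc(a, 12) -> a = 0; heap: [0-11 ALLOC][12-26 FREE]
Op 3: a = realloc(a, 3) -> a = 0; heap: [0-2 ALLOC][3-26 FREE]
Op 4: b = malloc(4) -> b = 3; heap: [0-2 ALLOC][3-6 ALLOC][7-26 FREE]
free(b): b = 3 -> block [3-6 ALLOC]; mark free, coalesce with adjacent free neighbors -> [0-2 ALLOC][3-26 FREE]

Answer: [0-2 ALLOC][3-26 FREE]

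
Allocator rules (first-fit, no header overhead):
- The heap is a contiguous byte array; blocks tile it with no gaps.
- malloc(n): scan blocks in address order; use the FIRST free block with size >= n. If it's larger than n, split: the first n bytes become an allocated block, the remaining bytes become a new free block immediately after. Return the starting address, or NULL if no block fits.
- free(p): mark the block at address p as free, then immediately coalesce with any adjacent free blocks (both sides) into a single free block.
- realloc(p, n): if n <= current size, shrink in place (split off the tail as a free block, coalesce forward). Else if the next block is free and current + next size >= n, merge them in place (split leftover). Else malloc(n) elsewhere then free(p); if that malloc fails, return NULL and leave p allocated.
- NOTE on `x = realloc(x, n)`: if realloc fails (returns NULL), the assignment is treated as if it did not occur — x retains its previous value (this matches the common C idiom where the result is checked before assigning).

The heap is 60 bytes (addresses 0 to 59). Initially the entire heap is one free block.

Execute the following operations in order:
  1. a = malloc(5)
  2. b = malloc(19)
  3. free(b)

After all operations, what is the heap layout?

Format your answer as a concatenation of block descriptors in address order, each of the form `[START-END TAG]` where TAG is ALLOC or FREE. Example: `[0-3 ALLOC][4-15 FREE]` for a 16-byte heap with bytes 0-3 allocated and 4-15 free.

Answer: [0-4 ALLOC][5-59 FREE]

Derivation:
Op 1: a = malloc(5) -> a = 0; heap: [0-4 ALLOC][5-59 FREE]
Op 2: b = malloc(19) -> b = 5; heap: [0-4 ALLOC][5-23 ALLOC][24-59 FREE]
Op 3: free(b) -> (freed b); heap: [0-4 ALLOC][5-59 FREE]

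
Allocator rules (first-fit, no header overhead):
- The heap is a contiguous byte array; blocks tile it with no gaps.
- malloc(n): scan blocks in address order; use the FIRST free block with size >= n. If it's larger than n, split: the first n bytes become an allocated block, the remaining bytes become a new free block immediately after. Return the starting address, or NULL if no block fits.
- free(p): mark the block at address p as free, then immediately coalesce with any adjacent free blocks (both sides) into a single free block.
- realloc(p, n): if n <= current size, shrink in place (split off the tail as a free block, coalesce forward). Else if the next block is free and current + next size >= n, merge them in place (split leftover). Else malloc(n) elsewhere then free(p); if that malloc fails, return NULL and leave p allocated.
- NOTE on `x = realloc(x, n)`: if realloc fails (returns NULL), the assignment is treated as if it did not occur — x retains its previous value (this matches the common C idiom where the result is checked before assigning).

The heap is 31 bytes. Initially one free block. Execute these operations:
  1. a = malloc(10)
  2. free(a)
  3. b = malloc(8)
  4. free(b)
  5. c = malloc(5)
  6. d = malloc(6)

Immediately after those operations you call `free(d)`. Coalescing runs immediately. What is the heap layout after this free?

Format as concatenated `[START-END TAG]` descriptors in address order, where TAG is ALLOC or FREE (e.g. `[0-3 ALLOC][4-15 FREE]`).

Answer: [0-4 ALLOC][5-30 FREE]

Derivation:
Op 1: a = malloc(10) -> a = 0; heap: [0-9 ALLOC][10-30 FREE]
Op 2: free(a) -> (freed a); heap: [0-30 FREE]
Op 3: b = malloc(8) -> b = 0; heap: [0-7 ALLOC][8-30 FREE]
Op 4: free(b) -> (freed b); heap: [0-30 FREE]
Op 5: c = malloc(5) -> c = 0; heap: [0-4 ALLOC][5-30 FREE]
Op 6: d = malloc(6) -> d = 5; heap: [0-4 ALLOC][5-10 ALLOC][11-30 FREE]
free(d): d = 5 -> block [5-10 ALLOC]; mark free, coalesce with adjacent free neighbors -> [0-4 ALLOC][5-30 FREE]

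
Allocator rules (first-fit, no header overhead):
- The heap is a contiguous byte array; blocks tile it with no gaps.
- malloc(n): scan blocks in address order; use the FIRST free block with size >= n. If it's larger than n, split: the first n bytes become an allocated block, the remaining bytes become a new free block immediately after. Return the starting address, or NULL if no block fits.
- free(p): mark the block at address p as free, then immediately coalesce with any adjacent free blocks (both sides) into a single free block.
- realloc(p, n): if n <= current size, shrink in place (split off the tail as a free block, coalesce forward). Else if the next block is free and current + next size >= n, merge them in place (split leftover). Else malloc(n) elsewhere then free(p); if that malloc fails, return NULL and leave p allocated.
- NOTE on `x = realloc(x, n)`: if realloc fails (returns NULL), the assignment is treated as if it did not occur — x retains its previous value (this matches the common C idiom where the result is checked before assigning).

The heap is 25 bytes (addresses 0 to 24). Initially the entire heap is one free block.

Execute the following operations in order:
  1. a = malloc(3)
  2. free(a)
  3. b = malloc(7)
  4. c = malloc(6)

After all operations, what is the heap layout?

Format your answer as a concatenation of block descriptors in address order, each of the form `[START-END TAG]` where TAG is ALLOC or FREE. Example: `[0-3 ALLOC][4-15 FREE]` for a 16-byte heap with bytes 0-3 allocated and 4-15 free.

Answer: [0-6 ALLOC][7-12 ALLOC][13-24 FREE]

Derivation:
Op 1: a = malloc(3) -> a = 0; heap: [0-2 ALLOC][3-24 FREE]
Op 2: free(a) -> (freed a); heap: [0-24 FREE]
Op 3: b = malloc(7) -> b = 0; heap: [0-6 ALLOC][7-24 FREE]
Op 4: c = malloc(6) -> c = 7; heap: [0-6 ALLOC][7-12 ALLOC][13-24 FREE]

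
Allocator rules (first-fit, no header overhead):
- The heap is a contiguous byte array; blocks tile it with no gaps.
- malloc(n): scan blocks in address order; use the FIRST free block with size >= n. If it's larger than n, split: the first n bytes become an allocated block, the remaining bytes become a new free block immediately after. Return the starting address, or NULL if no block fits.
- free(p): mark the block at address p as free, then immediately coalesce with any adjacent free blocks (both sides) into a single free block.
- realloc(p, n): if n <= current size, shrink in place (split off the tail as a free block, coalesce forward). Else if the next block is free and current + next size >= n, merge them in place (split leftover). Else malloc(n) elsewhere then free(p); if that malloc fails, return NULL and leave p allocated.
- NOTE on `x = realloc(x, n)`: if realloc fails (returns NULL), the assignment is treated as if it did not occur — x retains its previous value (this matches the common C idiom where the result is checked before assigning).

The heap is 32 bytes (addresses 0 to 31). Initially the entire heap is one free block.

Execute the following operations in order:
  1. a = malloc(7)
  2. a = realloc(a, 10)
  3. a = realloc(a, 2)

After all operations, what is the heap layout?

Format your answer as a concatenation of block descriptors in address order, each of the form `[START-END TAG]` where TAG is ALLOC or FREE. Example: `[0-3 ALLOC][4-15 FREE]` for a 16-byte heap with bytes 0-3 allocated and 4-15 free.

Answer: [0-1 ALLOC][2-31 FREE]

Derivation:
Op 1: a = malloc(7) -> a = 0; heap: [0-6 ALLOC][7-31 FREE]
Op 2: a = realloc(a, 10) -> a = 0; heap: [0-9 ALLOC][10-31 FREE]
Op 3: a = realloc(a, 2) -> a = 0; heap: [0-1 ALLOC][2-31 FREE]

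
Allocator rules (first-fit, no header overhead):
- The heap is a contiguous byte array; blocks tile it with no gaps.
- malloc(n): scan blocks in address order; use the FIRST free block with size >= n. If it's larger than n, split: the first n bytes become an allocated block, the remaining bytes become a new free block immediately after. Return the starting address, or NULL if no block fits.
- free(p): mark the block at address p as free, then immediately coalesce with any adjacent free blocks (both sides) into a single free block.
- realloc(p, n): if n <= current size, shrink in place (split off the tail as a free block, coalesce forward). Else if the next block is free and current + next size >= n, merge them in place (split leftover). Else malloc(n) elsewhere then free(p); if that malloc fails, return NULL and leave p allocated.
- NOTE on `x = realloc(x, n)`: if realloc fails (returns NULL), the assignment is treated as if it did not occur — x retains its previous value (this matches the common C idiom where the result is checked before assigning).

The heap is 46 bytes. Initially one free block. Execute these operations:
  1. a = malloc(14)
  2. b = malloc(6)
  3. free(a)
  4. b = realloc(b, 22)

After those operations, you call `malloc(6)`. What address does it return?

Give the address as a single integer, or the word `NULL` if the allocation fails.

Answer: 0

Derivation:
Op 1: a = malloc(14) -> a = 0; heap: [0-13 ALLOC][14-45 FREE]
Op 2: b = malloc(6) -> b = 14; heap: [0-13 ALLOC][14-19 ALLOC][20-45 FREE]
Op 3: free(a) -> (freed a); heap: [0-13 FREE][14-19 ALLOC][20-45 FREE]
Op 4: b = realloc(b, 22) -> b = 14; heap: [0-13 FREE][14-35 ALLOC][36-45 FREE]
malloc(6): first-fit scan over [0-13 FREE][14-35 ALLOC][36-45 FREE] -> 0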